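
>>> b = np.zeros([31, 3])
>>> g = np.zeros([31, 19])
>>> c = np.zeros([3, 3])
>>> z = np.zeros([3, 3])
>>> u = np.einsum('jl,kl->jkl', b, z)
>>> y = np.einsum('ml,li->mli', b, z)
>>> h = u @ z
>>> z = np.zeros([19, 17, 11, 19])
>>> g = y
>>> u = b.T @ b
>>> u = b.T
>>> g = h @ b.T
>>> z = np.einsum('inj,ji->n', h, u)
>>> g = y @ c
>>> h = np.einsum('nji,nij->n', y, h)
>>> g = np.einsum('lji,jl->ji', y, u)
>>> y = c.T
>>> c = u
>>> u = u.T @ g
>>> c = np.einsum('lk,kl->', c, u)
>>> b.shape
(31, 3)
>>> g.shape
(3, 3)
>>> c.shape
()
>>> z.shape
(3,)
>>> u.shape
(31, 3)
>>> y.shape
(3, 3)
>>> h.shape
(31,)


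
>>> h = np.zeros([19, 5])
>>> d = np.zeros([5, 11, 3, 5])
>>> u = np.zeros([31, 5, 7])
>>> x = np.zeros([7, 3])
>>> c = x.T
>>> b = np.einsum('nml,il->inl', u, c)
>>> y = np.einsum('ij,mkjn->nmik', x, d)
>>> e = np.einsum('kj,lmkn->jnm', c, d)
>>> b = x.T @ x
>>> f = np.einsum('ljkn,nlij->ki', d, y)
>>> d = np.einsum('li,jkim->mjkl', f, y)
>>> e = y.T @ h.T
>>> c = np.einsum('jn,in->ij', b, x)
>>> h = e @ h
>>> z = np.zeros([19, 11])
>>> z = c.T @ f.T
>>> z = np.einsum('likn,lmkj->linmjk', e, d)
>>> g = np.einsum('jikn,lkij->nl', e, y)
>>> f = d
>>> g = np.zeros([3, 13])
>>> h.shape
(11, 7, 5, 5)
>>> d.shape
(11, 5, 5, 3)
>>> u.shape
(31, 5, 7)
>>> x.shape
(7, 3)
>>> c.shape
(7, 3)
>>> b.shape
(3, 3)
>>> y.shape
(5, 5, 7, 11)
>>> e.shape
(11, 7, 5, 19)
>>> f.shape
(11, 5, 5, 3)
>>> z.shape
(11, 7, 19, 5, 3, 5)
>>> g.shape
(3, 13)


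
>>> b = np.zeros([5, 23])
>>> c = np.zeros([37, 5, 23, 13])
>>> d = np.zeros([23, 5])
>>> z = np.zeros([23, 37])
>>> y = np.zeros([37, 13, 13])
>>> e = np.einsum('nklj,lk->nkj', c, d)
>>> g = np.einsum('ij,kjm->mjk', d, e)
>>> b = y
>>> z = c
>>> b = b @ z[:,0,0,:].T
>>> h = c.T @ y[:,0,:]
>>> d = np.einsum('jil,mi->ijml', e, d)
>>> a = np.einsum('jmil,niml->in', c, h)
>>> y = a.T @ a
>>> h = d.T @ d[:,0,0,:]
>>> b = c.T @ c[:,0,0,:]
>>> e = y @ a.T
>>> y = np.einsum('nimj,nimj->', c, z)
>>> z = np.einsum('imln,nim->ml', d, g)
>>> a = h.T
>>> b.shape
(13, 23, 5, 13)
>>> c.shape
(37, 5, 23, 13)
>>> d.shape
(5, 37, 23, 13)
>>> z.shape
(37, 23)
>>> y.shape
()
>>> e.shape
(13, 23)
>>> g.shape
(13, 5, 37)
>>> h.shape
(13, 23, 37, 13)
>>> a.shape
(13, 37, 23, 13)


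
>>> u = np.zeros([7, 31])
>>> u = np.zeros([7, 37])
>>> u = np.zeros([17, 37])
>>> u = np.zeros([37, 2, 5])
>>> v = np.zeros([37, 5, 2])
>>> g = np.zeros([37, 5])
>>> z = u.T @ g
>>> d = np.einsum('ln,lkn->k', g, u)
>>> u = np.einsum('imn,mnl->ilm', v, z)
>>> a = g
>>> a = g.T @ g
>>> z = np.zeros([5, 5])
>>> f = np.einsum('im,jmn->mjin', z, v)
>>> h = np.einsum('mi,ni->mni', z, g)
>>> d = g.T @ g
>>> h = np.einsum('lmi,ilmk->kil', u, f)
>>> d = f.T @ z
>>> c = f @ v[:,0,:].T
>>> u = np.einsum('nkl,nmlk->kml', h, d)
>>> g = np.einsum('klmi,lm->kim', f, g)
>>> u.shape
(5, 5, 37)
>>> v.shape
(37, 5, 2)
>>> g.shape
(5, 2, 5)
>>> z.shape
(5, 5)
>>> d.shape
(2, 5, 37, 5)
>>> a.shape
(5, 5)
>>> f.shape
(5, 37, 5, 2)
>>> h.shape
(2, 5, 37)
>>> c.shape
(5, 37, 5, 37)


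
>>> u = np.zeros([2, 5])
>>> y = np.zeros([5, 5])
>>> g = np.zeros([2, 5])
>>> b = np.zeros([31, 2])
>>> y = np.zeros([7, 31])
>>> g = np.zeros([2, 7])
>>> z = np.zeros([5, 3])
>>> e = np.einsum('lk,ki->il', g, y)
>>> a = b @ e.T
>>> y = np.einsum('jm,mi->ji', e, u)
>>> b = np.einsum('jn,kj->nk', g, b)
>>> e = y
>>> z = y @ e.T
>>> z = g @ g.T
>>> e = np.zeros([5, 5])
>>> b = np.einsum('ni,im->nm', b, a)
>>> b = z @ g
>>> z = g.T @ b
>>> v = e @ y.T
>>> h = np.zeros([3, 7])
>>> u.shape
(2, 5)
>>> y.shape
(31, 5)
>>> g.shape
(2, 7)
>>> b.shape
(2, 7)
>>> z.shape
(7, 7)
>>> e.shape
(5, 5)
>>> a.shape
(31, 31)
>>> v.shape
(5, 31)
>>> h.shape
(3, 7)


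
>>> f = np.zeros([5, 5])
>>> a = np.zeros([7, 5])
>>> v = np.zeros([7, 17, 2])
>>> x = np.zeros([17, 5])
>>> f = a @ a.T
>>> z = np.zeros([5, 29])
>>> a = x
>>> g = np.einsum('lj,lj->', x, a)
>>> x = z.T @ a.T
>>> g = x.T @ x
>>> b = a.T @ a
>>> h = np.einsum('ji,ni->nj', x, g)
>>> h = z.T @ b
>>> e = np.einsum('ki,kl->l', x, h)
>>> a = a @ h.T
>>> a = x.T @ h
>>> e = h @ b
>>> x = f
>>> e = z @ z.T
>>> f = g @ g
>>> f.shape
(17, 17)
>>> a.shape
(17, 5)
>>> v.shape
(7, 17, 2)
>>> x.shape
(7, 7)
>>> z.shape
(5, 29)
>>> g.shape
(17, 17)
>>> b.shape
(5, 5)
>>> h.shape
(29, 5)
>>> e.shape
(5, 5)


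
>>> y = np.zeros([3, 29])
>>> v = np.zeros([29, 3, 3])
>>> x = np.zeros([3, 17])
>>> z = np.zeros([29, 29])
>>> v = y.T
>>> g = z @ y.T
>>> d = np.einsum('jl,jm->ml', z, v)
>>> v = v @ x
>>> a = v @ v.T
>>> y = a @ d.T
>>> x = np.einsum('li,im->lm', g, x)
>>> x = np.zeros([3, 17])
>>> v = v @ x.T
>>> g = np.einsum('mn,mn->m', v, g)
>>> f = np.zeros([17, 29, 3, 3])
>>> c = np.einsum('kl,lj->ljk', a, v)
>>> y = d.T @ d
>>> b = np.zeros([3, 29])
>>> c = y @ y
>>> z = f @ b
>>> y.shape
(29, 29)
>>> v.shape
(29, 3)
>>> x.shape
(3, 17)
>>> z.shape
(17, 29, 3, 29)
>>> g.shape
(29,)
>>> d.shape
(3, 29)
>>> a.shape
(29, 29)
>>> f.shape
(17, 29, 3, 3)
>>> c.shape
(29, 29)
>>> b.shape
(3, 29)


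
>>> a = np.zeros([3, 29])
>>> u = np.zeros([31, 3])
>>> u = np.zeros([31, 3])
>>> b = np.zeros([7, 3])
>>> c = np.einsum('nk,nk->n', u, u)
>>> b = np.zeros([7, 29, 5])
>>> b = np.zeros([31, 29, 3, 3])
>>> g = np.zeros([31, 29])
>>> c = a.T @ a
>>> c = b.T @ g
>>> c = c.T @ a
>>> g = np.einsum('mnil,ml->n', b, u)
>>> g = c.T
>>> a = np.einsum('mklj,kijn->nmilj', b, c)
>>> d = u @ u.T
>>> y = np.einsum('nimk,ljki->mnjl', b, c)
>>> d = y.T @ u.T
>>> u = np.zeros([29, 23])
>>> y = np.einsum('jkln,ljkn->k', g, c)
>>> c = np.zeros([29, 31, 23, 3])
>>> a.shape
(29, 31, 29, 3, 3)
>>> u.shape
(29, 23)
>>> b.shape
(31, 29, 3, 3)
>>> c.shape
(29, 31, 23, 3)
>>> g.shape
(29, 3, 29, 29)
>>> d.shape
(29, 29, 31, 31)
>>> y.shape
(3,)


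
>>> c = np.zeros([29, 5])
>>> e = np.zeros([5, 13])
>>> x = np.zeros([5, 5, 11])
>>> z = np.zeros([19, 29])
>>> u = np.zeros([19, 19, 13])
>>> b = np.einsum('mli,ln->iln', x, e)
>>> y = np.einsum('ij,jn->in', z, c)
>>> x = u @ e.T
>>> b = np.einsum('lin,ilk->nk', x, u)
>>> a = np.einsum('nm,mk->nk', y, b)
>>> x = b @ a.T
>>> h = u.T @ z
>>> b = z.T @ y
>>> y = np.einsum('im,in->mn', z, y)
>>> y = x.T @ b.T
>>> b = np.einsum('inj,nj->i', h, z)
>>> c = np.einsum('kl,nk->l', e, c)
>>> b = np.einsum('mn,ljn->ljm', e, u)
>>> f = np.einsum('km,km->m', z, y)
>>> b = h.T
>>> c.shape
(13,)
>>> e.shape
(5, 13)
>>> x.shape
(5, 19)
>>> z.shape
(19, 29)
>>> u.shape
(19, 19, 13)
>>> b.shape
(29, 19, 13)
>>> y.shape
(19, 29)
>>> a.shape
(19, 13)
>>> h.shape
(13, 19, 29)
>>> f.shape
(29,)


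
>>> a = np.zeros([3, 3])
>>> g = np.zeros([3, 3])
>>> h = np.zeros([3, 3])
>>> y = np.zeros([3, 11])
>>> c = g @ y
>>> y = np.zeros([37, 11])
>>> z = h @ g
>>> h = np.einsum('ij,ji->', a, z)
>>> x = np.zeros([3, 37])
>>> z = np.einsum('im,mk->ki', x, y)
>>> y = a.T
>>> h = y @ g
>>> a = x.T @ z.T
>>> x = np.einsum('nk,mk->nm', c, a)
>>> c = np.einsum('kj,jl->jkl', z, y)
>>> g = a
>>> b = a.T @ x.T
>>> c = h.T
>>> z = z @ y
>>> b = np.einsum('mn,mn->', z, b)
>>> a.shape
(37, 11)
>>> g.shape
(37, 11)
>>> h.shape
(3, 3)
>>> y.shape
(3, 3)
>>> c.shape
(3, 3)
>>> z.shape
(11, 3)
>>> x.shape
(3, 37)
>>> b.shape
()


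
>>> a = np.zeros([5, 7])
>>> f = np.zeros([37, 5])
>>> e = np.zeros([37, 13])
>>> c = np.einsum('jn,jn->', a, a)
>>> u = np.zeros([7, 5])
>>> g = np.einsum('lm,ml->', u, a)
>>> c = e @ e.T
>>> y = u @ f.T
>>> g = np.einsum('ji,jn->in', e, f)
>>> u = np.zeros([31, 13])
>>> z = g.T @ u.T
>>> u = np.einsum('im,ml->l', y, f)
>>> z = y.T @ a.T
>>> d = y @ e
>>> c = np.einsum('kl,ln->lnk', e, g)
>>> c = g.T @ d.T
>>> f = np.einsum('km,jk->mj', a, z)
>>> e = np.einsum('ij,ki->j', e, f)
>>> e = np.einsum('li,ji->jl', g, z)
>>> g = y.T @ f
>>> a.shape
(5, 7)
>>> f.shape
(7, 37)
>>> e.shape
(37, 13)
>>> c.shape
(5, 7)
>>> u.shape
(5,)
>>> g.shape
(37, 37)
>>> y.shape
(7, 37)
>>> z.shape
(37, 5)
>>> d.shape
(7, 13)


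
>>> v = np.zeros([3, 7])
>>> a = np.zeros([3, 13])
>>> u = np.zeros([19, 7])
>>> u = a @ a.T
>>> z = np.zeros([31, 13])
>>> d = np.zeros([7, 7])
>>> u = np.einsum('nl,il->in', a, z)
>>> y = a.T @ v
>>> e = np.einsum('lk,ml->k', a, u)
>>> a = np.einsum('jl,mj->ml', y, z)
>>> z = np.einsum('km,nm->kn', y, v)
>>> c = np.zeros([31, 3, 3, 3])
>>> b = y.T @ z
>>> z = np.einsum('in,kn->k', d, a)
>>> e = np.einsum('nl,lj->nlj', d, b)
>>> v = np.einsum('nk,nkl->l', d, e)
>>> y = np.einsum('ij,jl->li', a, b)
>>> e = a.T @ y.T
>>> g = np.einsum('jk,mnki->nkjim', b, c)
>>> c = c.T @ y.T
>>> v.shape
(3,)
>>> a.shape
(31, 7)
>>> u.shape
(31, 3)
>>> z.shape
(31,)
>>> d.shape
(7, 7)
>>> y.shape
(3, 31)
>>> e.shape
(7, 3)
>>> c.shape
(3, 3, 3, 3)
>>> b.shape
(7, 3)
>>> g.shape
(3, 3, 7, 3, 31)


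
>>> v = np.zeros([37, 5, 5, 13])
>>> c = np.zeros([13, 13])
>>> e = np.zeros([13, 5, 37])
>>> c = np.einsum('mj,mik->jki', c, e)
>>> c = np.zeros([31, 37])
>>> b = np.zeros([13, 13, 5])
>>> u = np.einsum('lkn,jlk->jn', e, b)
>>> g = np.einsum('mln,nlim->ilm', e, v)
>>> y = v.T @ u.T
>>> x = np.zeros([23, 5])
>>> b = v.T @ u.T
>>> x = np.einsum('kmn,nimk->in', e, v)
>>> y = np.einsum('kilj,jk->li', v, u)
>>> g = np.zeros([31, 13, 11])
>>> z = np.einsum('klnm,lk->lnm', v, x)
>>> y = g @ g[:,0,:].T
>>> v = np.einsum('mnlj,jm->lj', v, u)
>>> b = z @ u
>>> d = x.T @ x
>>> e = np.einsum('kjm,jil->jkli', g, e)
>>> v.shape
(5, 13)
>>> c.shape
(31, 37)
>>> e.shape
(13, 31, 37, 5)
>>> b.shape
(5, 5, 37)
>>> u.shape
(13, 37)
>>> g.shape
(31, 13, 11)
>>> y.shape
(31, 13, 31)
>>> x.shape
(5, 37)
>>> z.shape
(5, 5, 13)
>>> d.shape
(37, 37)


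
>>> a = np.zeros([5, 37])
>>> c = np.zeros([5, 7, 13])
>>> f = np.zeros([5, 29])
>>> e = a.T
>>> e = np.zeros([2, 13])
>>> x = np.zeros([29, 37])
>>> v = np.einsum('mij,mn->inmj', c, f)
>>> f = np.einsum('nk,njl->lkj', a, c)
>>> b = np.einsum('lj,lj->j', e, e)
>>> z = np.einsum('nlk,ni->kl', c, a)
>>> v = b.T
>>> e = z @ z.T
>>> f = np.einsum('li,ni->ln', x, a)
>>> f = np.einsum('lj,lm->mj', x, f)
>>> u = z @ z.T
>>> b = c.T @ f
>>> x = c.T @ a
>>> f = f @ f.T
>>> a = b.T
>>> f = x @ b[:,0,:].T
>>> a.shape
(37, 7, 13)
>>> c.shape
(5, 7, 13)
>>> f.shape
(13, 7, 13)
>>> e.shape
(13, 13)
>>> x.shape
(13, 7, 37)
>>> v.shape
(13,)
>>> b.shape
(13, 7, 37)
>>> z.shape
(13, 7)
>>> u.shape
(13, 13)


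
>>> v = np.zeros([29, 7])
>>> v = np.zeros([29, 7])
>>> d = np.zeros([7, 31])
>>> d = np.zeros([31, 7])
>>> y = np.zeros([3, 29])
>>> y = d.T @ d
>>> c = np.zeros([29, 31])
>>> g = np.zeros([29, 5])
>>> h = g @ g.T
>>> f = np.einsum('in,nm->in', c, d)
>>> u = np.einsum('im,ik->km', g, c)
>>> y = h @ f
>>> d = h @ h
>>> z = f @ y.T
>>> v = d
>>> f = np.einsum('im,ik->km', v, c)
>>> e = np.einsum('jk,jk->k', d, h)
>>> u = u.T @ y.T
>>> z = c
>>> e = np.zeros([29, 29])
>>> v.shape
(29, 29)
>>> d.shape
(29, 29)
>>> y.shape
(29, 31)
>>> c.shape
(29, 31)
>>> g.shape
(29, 5)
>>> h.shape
(29, 29)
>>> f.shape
(31, 29)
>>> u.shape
(5, 29)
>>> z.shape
(29, 31)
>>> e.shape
(29, 29)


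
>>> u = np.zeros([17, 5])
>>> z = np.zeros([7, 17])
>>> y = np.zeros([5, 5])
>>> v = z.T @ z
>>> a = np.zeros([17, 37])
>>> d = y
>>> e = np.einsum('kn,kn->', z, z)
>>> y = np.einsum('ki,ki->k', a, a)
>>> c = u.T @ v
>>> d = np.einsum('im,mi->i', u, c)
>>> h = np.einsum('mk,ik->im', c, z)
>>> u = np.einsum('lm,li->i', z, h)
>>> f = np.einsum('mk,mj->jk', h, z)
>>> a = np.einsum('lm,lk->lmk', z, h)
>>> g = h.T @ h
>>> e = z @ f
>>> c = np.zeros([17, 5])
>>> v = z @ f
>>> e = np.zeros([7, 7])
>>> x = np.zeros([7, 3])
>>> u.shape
(5,)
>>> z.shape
(7, 17)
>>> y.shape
(17,)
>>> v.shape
(7, 5)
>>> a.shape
(7, 17, 5)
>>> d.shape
(17,)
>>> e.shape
(7, 7)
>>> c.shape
(17, 5)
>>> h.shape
(7, 5)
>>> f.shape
(17, 5)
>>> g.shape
(5, 5)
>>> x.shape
(7, 3)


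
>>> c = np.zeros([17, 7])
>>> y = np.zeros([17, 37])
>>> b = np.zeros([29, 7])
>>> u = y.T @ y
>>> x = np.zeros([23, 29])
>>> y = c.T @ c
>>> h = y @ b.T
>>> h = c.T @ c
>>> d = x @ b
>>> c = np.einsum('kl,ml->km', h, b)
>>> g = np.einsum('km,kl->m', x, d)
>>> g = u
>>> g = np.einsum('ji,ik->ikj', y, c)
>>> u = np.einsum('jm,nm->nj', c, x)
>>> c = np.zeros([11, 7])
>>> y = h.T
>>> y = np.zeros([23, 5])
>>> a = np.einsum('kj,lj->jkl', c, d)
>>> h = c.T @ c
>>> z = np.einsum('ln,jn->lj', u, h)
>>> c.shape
(11, 7)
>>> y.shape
(23, 5)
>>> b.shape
(29, 7)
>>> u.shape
(23, 7)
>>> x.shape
(23, 29)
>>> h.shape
(7, 7)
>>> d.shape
(23, 7)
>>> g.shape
(7, 29, 7)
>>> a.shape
(7, 11, 23)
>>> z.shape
(23, 7)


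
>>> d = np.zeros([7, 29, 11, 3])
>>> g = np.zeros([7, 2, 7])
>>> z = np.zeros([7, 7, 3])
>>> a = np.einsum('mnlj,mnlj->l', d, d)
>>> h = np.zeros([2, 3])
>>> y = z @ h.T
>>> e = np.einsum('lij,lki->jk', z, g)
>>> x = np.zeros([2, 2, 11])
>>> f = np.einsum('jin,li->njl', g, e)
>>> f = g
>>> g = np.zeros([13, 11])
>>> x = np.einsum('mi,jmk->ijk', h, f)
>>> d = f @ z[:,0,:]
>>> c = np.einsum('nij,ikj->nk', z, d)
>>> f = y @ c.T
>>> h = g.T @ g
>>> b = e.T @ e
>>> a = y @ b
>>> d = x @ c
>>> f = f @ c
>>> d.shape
(3, 7, 2)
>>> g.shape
(13, 11)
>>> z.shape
(7, 7, 3)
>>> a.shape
(7, 7, 2)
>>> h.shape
(11, 11)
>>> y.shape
(7, 7, 2)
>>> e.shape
(3, 2)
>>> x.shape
(3, 7, 7)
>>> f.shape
(7, 7, 2)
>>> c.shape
(7, 2)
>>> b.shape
(2, 2)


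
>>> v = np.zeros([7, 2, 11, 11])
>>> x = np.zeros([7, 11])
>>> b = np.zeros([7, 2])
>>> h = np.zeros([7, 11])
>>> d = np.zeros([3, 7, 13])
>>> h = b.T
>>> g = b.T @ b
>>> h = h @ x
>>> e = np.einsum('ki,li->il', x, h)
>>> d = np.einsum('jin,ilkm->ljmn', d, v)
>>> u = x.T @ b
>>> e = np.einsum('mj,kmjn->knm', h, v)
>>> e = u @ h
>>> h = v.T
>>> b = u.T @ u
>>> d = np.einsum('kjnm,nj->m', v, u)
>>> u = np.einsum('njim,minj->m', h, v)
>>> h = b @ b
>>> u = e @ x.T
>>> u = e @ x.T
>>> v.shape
(7, 2, 11, 11)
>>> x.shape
(7, 11)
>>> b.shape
(2, 2)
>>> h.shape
(2, 2)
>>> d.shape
(11,)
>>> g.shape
(2, 2)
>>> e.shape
(11, 11)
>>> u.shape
(11, 7)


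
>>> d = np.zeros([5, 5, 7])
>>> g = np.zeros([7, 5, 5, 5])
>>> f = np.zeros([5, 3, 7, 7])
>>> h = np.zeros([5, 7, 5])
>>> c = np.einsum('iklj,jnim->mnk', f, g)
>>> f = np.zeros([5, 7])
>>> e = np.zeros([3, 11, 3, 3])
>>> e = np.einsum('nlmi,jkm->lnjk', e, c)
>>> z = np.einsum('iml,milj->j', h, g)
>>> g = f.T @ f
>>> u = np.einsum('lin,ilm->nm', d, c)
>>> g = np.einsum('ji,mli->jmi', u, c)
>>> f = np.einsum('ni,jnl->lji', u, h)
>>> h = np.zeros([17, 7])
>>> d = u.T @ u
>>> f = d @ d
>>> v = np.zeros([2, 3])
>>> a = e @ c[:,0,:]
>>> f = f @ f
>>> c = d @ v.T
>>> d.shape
(3, 3)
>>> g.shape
(7, 5, 3)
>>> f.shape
(3, 3)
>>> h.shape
(17, 7)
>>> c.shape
(3, 2)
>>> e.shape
(11, 3, 5, 5)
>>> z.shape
(5,)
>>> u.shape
(7, 3)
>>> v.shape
(2, 3)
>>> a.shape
(11, 3, 5, 3)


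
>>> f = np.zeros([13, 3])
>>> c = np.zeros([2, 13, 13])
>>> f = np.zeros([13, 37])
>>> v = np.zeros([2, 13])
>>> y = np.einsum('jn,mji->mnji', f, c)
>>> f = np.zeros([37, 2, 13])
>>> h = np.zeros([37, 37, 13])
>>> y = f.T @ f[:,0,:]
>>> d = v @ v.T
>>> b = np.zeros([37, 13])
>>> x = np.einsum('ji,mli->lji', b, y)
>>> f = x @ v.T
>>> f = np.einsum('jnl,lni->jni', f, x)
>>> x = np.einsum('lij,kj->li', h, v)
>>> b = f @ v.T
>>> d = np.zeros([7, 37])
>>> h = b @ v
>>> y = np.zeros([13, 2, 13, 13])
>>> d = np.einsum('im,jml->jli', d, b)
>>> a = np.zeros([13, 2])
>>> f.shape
(2, 37, 13)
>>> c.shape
(2, 13, 13)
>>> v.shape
(2, 13)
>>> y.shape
(13, 2, 13, 13)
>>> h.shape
(2, 37, 13)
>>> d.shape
(2, 2, 7)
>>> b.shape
(2, 37, 2)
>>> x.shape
(37, 37)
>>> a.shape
(13, 2)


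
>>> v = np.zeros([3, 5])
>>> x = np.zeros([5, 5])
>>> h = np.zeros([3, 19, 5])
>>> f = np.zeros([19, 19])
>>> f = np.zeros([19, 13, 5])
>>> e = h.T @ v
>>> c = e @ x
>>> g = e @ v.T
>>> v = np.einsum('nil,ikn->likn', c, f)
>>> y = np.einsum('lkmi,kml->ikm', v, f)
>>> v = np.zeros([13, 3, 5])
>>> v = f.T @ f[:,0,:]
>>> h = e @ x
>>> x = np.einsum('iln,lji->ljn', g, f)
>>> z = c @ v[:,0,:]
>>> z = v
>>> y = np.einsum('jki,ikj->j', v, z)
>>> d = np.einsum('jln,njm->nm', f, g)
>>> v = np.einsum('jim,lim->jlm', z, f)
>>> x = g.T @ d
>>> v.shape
(5, 19, 5)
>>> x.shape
(3, 19, 3)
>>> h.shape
(5, 19, 5)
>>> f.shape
(19, 13, 5)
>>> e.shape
(5, 19, 5)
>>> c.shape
(5, 19, 5)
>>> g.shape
(5, 19, 3)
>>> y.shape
(5,)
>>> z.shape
(5, 13, 5)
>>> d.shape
(5, 3)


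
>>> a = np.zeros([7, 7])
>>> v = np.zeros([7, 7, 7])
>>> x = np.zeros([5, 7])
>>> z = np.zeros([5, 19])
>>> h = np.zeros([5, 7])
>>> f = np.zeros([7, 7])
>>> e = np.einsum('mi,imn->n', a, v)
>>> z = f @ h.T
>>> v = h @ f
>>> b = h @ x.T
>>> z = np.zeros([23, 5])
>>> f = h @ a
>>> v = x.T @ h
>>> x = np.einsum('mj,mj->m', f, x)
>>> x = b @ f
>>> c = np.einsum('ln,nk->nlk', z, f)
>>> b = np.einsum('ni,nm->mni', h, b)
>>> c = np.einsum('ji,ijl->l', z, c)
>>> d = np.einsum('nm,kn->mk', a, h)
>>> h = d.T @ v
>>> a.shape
(7, 7)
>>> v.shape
(7, 7)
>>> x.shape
(5, 7)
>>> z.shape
(23, 5)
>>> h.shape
(5, 7)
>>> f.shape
(5, 7)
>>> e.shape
(7,)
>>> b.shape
(5, 5, 7)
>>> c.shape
(7,)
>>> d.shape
(7, 5)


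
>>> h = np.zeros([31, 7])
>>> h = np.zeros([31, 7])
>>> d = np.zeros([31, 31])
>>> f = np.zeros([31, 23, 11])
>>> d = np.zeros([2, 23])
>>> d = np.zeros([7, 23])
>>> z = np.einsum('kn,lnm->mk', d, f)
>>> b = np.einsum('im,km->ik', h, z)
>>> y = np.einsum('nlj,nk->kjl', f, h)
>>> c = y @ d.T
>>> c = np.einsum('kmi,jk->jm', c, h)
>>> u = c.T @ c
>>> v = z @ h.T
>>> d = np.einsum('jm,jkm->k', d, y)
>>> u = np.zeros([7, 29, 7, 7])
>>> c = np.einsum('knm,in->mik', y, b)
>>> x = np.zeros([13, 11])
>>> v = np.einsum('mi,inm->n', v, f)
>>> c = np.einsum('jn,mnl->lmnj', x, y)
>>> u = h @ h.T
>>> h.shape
(31, 7)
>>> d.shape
(11,)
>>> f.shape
(31, 23, 11)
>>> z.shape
(11, 7)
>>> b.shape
(31, 11)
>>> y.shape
(7, 11, 23)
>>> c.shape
(23, 7, 11, 13)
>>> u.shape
(31, 31)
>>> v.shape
(23,)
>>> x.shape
(13, 11)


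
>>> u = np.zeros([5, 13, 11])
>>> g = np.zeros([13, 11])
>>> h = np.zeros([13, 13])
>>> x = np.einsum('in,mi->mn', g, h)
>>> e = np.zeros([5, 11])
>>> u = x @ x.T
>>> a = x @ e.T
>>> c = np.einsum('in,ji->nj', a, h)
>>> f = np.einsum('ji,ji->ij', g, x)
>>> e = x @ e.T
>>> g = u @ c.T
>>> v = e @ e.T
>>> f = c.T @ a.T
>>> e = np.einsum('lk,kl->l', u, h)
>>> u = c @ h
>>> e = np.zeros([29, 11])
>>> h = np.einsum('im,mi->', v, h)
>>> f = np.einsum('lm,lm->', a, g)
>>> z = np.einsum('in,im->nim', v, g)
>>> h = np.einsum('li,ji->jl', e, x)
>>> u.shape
(5, 13)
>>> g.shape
(13, 5)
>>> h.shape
(13, 29)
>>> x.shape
(13, 11)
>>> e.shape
(29, 11)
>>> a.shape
(13, 5)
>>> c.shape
(5, 13)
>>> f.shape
()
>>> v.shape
(13, 13)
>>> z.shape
(13, 13, 5)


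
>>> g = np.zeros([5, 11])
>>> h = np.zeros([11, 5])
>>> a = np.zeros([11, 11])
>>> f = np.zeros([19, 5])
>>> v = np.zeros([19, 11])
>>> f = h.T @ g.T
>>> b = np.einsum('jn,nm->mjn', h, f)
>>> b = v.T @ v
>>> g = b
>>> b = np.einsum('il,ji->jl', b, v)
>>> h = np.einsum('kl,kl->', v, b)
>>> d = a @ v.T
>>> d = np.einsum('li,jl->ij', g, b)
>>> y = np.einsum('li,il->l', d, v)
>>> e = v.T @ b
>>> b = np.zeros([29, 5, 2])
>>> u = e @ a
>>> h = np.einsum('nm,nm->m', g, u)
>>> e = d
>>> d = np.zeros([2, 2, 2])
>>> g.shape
(11, 11)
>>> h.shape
(11,)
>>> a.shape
(11, 11)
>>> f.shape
(5, 5)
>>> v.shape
(19, 11)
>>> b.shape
(29, 5, 2)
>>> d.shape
(2, 2, 2)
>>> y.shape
(11,)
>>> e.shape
(11, 19)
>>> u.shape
(11, 11)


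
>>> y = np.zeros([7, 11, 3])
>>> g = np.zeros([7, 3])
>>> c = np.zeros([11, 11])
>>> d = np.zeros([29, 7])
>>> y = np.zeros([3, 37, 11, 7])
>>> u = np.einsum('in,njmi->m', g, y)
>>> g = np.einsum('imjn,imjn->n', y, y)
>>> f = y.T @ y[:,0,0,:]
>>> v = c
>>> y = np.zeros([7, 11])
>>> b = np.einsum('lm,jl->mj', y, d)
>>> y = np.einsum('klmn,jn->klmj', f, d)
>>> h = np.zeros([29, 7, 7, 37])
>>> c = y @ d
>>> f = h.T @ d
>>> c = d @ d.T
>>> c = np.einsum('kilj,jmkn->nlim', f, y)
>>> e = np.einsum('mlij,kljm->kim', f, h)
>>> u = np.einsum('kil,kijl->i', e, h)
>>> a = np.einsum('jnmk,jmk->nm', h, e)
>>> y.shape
(7, 11, 37, 29)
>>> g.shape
(7,)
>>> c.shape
(29, 7, 7, 11)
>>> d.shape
(29, 7)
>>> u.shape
(7,)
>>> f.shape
(37, 7, 7, 7)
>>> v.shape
(11, 11)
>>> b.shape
(11, 29)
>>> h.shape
(29, 7, 7, 37)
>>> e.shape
(29, 7, 37)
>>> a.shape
(7, 7)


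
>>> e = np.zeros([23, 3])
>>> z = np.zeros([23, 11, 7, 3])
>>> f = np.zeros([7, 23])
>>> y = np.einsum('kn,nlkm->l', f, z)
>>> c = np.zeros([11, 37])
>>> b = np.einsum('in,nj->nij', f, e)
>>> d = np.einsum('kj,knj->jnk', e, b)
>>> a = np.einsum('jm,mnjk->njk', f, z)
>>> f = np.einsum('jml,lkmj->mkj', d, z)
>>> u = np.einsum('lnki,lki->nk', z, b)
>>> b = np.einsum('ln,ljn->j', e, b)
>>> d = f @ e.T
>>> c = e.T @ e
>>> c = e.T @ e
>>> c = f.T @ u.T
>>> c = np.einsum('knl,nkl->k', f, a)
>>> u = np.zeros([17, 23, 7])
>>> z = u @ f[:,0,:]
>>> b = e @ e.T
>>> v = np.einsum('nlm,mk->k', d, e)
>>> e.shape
(23, 3)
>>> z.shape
(17, 23, 3)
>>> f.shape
(7, 11, 3)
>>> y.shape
(11,)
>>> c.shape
(7,)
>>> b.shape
(23, 23)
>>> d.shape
(7, 11, 23)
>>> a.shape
(11, 7, 3)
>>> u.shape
(17, 23, 7)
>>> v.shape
(3,)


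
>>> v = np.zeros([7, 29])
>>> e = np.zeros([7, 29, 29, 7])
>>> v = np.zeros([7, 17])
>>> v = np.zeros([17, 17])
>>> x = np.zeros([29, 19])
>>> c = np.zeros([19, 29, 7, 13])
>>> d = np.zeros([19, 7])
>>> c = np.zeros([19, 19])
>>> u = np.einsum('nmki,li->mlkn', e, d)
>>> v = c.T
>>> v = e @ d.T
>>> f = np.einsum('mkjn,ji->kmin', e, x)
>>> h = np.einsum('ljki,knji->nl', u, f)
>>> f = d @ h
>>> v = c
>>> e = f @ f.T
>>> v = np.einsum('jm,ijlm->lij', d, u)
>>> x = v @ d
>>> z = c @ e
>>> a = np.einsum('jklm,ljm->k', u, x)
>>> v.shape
(29, 29, 19)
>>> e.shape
(19, 19)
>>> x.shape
(29, 29, 7)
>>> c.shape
(19, 19)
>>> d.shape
(19, 7)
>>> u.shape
(29, 19, 29, 7)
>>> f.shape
(19, 29)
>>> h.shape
(7, 29)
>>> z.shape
(19, 19)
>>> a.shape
(19,)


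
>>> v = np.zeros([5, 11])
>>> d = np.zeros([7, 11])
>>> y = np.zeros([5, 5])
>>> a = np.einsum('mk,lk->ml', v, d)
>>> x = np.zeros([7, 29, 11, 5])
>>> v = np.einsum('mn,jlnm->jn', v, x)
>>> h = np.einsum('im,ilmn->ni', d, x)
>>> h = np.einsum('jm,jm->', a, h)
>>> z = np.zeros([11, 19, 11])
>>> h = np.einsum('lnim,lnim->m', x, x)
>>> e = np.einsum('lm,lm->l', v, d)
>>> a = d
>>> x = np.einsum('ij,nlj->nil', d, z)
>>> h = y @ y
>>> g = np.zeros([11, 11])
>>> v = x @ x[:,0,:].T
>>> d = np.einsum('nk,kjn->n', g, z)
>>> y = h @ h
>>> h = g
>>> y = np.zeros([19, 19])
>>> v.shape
(11, 7, 11)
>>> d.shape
(11,)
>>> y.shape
(19, 19)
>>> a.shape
(7, 11)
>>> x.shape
(11, 7, 19)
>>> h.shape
(11, 11)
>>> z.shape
(11, 19, 11)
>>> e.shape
(7,)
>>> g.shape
(11, 11)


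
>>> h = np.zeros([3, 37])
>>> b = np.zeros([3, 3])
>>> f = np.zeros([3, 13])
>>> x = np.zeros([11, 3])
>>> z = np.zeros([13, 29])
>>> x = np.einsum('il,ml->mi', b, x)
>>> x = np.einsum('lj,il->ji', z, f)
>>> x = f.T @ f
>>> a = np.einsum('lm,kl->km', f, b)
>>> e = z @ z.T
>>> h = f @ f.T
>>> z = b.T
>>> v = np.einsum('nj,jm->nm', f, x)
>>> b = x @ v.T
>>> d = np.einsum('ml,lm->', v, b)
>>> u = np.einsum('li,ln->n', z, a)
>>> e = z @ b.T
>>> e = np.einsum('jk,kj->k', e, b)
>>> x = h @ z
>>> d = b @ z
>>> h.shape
(3, 3)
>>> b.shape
(13, 3)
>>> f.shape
(3, 13)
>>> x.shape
(3, 3)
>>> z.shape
(3, 3)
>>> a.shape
(3, 13)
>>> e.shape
(13,)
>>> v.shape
(3, 13)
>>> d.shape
(13, 3)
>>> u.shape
(13,)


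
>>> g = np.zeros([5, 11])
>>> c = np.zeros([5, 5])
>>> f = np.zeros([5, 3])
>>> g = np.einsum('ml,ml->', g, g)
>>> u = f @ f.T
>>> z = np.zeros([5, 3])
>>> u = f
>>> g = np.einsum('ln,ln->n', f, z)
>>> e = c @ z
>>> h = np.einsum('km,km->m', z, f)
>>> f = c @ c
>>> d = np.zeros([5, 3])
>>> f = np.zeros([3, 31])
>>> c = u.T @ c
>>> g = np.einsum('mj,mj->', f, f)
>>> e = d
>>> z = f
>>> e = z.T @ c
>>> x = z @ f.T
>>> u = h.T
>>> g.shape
()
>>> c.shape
(3, 5)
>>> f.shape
(3, 31)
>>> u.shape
(3,)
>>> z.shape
(3, 31)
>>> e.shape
(31, 5)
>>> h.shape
(3,)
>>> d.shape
(5, 3)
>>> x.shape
(3, 3)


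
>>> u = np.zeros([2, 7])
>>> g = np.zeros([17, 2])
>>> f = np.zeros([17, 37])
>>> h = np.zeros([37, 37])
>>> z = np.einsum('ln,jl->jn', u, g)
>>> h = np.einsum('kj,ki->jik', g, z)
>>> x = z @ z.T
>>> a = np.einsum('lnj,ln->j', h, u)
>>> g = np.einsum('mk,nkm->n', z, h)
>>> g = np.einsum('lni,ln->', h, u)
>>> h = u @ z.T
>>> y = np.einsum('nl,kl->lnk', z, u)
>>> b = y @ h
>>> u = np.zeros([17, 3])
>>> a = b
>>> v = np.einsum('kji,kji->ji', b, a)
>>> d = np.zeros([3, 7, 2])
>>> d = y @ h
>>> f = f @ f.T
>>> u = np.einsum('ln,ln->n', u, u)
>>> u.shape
(3,)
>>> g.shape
()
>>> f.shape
(17, 17)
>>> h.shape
(2, 17)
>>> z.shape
(17, 7)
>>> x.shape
(17, 17)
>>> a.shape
(7, 17, 17)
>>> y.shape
(7, 17, 2)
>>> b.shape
(7, 17, 17)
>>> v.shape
(17, 17)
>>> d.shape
(7, 17, 17)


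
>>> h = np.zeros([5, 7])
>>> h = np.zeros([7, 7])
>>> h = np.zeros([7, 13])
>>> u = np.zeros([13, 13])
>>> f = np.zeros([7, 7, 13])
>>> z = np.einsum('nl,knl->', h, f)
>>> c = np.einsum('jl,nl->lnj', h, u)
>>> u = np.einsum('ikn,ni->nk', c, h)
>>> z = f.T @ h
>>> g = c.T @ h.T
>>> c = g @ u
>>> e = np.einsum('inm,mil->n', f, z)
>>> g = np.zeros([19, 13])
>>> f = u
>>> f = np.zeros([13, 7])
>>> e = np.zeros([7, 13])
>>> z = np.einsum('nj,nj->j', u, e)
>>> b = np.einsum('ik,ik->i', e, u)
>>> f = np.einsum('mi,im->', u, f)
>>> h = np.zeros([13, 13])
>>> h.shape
(13, 13)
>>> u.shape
(7, 13)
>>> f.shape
()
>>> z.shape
(13,)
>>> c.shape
(7, 13, 13)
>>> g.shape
(19, 13)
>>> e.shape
(7, 13)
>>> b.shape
(7,)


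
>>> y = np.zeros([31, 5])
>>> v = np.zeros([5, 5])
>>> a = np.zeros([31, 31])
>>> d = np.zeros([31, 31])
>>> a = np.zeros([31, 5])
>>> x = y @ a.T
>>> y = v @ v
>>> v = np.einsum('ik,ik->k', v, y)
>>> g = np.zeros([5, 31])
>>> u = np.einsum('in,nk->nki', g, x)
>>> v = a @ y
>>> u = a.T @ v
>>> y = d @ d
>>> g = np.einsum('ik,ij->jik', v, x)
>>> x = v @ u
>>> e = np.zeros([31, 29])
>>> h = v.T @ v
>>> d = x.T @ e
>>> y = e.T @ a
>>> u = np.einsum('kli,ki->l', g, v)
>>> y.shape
(29, 5)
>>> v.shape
(31, 5)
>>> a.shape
(31, 5)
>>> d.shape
(5, 29)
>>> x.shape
(31, 5)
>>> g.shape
(31, 31, 5)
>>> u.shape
(31,)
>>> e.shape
(31, 29)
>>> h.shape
(5, 5)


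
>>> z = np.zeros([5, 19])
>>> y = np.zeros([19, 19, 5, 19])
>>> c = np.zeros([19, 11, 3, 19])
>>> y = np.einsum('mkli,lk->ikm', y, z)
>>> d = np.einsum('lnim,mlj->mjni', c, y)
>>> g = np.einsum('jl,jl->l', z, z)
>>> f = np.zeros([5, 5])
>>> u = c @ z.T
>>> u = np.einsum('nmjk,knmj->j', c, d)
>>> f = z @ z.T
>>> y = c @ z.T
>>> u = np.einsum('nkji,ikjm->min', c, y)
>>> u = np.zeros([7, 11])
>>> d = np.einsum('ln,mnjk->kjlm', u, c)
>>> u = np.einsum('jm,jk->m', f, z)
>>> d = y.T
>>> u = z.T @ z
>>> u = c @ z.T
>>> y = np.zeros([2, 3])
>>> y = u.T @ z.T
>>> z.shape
(5, 19)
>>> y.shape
(5, 3, 11, 5)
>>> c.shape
(19, 11, 3, 19)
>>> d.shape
(5, 3, 11, 19)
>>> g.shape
(19,)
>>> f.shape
(5, 5)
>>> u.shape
(19, 11, 3, 5)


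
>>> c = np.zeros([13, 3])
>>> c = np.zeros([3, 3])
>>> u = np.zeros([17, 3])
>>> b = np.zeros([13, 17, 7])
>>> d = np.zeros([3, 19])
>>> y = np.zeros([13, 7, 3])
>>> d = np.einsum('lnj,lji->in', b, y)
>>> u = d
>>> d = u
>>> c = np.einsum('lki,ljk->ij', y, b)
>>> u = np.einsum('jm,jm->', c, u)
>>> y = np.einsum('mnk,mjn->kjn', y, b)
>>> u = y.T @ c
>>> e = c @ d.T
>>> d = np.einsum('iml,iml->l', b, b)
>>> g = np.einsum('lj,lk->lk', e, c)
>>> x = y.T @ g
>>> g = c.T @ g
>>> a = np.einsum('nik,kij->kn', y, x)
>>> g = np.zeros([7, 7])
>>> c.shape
(3, 17)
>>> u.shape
(7, 17, 17)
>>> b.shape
(13, 17, 7)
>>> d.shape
(7,)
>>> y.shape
(3, 17, 7)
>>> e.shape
(3, 3)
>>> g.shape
(7, 7)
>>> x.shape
(7, 17, 17)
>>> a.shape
(7, 3)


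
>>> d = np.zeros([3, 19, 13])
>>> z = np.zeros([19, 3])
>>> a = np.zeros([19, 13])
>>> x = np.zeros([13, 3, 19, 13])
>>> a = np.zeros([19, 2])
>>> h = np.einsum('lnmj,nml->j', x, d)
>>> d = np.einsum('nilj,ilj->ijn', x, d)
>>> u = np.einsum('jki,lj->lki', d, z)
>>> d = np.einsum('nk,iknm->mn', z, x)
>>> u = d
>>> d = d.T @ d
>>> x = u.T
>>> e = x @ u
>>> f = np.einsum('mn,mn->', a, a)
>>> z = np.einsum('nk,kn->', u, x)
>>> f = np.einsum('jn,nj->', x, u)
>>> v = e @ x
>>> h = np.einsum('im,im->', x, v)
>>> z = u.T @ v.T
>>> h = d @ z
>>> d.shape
(19, 19)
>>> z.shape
(19, 19)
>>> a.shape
(19, 2)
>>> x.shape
(19, 13)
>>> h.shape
(19, 19)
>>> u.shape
(13, 19)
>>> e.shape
(19, 19)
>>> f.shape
()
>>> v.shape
(19, 13)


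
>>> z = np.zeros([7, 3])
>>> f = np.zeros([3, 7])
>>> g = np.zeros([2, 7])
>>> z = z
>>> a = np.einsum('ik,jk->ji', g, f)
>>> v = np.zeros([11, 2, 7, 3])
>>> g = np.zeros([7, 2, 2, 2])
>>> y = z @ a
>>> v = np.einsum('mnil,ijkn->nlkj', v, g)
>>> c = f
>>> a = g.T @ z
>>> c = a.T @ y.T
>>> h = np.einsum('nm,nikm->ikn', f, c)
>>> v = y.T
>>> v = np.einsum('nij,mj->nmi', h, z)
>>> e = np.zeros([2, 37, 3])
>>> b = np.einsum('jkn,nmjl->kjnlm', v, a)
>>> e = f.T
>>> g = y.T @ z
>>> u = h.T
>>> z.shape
(7, 3)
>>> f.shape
(3, 7)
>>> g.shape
(2, 3)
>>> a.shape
(2, 2, 2, 3)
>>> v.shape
(2, 7, 2)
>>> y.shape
(7, 2)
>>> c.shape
(3, 2, 2, 7)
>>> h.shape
(2, 2, 3)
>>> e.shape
(7, 3)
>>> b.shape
(7, 2, 2, 3, 2)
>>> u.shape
(3, 2, 2)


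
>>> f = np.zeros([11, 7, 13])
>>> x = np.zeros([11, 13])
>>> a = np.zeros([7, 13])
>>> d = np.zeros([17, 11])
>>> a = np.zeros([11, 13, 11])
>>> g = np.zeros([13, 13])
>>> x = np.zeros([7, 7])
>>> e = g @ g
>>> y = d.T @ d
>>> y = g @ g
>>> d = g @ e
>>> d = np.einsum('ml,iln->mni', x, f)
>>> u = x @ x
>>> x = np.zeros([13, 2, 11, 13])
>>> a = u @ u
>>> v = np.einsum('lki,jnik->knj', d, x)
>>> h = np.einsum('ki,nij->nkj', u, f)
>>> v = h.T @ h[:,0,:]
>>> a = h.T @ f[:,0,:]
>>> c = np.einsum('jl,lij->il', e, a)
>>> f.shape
(11, 7, 13)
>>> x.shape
(13, 2, 11, 13)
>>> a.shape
(13, 7, 13)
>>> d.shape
(7, 13, 11)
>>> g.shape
(13, 13)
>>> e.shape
(13, 13)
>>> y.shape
(13, 13)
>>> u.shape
(7, 7)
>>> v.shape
(13, 7, 13)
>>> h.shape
(11, 7, 13)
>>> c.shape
(7, 13)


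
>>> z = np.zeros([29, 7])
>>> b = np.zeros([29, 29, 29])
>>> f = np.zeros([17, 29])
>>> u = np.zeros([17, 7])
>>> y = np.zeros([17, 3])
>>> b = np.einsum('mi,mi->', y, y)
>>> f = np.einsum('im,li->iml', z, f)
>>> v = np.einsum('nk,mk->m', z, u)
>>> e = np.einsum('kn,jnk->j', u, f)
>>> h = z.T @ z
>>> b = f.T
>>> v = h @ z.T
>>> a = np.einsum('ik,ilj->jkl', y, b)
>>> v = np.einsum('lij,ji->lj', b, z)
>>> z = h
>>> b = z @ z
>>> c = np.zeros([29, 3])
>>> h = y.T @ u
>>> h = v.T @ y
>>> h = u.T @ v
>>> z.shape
(7, 7)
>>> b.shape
(7, 7)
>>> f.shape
(29, 7, 17)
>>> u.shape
(17, 7)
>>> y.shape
(17, 3)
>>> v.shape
(17, 29)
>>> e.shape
(29,)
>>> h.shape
(7, 29)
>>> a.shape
(29, 3, 7)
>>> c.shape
(29, 3)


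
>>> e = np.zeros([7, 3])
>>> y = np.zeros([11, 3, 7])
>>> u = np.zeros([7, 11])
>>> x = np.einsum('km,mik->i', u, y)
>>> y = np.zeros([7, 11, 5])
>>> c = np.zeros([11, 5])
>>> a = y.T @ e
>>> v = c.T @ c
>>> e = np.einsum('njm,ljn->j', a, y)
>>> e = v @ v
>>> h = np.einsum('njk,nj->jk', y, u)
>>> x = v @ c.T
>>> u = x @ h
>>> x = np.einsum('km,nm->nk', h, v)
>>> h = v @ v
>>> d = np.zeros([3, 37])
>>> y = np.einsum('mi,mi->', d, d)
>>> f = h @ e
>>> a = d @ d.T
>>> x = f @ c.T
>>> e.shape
(5, 5)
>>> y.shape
()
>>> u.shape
(5, 5)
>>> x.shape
(5, 11)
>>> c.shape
(11, 5)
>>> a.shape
(3, 3)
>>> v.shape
(5, 5)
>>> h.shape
(5, 5)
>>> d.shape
(3, 37)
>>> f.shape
(5, 5)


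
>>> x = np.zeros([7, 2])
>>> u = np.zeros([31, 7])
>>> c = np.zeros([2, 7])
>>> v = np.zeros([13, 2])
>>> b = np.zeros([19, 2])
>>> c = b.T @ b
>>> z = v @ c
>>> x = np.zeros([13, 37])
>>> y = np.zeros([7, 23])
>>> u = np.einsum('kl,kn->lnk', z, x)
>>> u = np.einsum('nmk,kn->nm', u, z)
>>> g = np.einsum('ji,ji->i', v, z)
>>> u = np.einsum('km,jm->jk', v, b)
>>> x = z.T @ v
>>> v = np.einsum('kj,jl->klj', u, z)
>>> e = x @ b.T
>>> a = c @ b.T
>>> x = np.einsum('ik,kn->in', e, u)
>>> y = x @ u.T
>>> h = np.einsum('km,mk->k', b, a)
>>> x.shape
(2, 13)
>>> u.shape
(19, 13)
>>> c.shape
(2, 2)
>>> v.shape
(19, 2, 13)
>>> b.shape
(19, 2)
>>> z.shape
(13, 2)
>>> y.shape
(2, 19)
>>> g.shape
(2,)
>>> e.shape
(2, 19)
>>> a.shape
(2, 19)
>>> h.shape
(19,)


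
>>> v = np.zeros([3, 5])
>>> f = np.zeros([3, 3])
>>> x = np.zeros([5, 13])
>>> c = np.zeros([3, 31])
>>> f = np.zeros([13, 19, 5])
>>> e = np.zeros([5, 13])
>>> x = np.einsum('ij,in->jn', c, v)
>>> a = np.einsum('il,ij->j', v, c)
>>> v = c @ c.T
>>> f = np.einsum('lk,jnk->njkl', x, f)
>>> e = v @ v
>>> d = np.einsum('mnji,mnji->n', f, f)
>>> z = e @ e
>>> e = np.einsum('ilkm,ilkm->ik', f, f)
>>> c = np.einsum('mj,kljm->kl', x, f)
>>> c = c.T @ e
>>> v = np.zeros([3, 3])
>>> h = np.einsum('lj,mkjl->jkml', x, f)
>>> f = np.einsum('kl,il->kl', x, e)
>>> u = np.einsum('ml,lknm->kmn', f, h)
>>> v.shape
(3, 3)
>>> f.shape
(31, 5)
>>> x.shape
(31, 5)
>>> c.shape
(13, 5)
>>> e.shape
(19, 5)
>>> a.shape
(31,)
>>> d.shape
(13,)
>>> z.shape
(3, 3)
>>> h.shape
(5, 13, 19, 31)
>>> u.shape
(13, 31, 19)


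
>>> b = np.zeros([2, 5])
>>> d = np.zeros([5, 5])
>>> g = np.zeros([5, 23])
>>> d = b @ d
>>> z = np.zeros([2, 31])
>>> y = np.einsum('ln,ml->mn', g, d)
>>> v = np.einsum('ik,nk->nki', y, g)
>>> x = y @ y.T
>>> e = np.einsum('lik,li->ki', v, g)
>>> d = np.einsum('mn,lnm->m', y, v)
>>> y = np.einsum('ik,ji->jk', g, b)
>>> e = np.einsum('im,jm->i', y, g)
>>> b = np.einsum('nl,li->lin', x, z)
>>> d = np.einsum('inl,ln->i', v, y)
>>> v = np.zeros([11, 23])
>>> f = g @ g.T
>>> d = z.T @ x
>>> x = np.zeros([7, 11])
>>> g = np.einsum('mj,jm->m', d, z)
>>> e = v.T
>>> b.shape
(2, 31, 2)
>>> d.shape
(31, 2)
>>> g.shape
(31,)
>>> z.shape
(2, 31)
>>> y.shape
(2, 23)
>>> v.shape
(11, 23)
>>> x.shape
(7, 11)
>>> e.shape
(23, 11)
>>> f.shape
(5, 5)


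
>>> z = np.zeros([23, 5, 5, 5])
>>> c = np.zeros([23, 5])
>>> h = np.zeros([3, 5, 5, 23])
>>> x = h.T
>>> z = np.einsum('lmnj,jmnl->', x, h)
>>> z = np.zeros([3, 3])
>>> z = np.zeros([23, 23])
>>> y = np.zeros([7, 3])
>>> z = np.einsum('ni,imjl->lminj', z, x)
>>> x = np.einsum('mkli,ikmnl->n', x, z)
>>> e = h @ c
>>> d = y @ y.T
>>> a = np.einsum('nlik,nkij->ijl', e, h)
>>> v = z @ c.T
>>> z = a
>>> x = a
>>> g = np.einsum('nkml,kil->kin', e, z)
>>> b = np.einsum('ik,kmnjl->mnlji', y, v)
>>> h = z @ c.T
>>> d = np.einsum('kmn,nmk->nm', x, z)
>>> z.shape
(5, 23, 5)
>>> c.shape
(23, 5)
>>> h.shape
(5, 23, 23)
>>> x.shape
(5, 23, 5)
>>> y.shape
(7, 3)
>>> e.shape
(3, 5, 5, 5)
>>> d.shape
(5, 23)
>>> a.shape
(5, 23, 5)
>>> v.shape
(3, 5, 23, 23, 23)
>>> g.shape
(5, 23, 3)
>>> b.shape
(5, 23, 23, 23, 7)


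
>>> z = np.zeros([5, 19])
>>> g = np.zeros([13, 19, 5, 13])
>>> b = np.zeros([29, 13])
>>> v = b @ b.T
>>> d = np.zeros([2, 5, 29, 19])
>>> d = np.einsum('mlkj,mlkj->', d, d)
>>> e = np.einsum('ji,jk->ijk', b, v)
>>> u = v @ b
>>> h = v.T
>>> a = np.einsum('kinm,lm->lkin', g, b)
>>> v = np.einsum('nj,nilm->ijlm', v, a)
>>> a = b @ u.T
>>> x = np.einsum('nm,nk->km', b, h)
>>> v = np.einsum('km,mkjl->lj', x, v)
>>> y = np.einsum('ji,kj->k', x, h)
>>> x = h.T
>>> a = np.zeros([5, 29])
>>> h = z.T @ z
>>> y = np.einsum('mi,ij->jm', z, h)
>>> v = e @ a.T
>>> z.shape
(5, 19)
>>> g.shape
(13, 19, 5, 13)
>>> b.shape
(29, 13)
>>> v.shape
(13, 29, 5)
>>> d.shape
()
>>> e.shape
(13, 29, 29)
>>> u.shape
(29, 13)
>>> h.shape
(19, 19)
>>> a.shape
(5, 29)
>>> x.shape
(29, 29)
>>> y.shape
(19, 5)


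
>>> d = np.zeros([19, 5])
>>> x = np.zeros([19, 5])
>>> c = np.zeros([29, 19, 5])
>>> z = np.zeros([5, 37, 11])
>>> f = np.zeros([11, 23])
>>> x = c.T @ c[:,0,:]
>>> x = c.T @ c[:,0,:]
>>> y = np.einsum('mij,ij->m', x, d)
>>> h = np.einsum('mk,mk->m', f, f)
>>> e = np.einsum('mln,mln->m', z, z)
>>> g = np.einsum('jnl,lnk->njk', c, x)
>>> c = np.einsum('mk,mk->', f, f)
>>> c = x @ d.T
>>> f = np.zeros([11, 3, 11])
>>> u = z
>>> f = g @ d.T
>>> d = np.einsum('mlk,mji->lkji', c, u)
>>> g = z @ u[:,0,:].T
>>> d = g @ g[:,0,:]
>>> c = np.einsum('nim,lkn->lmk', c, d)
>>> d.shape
(5, 37, 5)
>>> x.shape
(5, 19, 5)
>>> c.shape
(5, 19, 37)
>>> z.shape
(5, 37, 11)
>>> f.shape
(19, 29, 19)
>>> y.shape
(5,)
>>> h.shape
(11,)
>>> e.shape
(5,)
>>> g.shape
(5, 37, 5)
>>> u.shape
(5, 37, 11)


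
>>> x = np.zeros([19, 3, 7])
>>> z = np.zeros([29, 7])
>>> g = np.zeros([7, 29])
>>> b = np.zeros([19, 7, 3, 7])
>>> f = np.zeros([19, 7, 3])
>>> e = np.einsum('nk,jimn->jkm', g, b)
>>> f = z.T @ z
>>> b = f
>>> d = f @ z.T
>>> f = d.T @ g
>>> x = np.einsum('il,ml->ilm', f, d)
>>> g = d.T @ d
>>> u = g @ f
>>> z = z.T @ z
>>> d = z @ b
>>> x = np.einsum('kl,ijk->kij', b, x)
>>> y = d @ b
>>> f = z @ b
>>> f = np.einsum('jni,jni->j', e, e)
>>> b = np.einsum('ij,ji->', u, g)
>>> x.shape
(7, 29, 29)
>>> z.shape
(7, 7)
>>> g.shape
(29, 29)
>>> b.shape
()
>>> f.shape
(19,)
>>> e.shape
(19, 29, 3)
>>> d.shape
(7, 7)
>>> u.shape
(29, 29)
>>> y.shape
(7, 7)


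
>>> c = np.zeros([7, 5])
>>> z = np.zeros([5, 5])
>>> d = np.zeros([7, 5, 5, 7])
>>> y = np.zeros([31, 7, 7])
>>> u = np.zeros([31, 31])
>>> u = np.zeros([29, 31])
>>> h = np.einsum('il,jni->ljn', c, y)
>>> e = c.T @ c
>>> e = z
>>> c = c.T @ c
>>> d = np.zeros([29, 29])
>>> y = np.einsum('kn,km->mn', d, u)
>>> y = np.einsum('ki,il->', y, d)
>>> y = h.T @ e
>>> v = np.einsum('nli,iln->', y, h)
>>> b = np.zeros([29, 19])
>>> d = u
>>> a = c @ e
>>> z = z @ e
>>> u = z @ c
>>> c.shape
(5, 5)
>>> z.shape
(5, 5)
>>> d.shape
(29, 31)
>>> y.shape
(7, 31, 5)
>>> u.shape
(5, 5)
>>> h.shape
(5, 31, 7)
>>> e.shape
(5, 5)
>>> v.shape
()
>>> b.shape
(29, 19)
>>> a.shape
(5, 5)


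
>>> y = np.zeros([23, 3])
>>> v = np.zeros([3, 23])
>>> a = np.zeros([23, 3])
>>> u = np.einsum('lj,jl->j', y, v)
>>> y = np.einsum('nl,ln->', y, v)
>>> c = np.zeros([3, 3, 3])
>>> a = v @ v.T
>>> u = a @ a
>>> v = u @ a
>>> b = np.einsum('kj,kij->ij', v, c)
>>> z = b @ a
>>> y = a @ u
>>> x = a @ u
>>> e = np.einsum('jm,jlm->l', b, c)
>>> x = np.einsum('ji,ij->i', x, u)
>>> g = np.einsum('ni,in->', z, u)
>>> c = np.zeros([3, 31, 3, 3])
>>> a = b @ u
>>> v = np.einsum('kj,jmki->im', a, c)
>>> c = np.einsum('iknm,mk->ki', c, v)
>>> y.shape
(3, 3)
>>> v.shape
(3, 31)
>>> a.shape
(3, 3)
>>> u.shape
(3, 3)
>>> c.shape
(31, 3)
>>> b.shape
(3, 3)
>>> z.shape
(3, 3)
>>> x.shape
(3,)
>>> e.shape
(3,)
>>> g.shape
()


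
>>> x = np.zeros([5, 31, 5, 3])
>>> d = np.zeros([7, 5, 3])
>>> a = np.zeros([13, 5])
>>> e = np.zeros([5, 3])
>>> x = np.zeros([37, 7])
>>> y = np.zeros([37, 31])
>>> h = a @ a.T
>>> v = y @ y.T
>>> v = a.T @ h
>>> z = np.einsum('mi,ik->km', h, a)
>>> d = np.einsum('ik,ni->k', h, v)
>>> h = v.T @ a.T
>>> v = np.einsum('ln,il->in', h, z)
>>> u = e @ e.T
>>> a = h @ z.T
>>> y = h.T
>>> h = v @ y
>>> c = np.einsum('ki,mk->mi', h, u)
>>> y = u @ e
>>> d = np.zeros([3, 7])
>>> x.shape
(37, 7)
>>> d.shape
(3, 7)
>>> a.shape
(13, 5)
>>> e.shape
(5, 3)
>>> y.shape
(5, 3)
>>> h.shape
(5, 13)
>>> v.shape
(5, 13)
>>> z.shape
(5, 13)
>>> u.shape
(5, 5)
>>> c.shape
(5, 13)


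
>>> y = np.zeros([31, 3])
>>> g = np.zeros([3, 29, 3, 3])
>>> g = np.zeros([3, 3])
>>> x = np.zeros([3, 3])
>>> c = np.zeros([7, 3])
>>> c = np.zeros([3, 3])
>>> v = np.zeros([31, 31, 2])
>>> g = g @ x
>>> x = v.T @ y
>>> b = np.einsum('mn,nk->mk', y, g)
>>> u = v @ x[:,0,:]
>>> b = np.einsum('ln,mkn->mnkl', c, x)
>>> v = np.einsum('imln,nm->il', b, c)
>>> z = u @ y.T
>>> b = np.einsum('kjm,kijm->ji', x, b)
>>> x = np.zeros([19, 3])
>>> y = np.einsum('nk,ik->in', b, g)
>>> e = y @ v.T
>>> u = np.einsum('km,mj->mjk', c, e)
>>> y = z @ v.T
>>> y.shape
(31, 31, 2)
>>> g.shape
(3, 3)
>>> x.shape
(19, 3)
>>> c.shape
(3, 3)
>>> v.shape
(2, 31)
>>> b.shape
(31, 3)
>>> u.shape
(3, 2, 3)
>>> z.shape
(31, 31, 31)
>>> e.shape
(3, 2)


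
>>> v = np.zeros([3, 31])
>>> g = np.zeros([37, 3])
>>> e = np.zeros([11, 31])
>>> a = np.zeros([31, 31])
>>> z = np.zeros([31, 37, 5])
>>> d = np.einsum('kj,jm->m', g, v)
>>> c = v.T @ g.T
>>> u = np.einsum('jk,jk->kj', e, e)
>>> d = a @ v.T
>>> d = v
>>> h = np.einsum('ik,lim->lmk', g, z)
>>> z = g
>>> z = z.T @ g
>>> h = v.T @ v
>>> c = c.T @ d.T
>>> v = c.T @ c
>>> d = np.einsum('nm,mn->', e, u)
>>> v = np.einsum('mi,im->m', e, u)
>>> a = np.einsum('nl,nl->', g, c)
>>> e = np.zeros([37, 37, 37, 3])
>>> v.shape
(11,)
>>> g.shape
(37, 3)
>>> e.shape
(37, 37, 37, 3)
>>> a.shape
()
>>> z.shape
(3, 3)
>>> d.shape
()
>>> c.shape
(37, 3)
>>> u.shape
(31, 11)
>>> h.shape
(31, 31)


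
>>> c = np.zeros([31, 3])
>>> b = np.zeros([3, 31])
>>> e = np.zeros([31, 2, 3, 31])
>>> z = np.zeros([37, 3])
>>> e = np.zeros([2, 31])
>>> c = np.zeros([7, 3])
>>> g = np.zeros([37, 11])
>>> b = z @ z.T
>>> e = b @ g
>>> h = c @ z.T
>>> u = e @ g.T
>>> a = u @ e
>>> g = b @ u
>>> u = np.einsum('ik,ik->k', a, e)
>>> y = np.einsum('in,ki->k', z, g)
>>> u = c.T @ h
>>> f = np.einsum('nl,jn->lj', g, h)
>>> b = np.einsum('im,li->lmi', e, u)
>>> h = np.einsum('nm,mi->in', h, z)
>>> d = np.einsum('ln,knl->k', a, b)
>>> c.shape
(7, 3)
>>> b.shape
(3, 11, 37)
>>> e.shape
(37, 11)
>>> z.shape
(37, 3)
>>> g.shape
(37, 37)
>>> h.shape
(3, 7)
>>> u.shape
(3, 37)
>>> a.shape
(37, 11)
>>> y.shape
(37,)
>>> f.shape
(37, 7)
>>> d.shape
(3,)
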